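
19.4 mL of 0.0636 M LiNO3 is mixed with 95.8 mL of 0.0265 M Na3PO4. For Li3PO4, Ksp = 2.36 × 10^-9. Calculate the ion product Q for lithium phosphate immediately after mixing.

Q = 2.71 × 10^-8

Total volume = 19.4 + 95.8 = 115.2 mL.
[Li^+] = 6.36 × 10^-2 × (19.4/115.2) = 1.071 × 10^-2 M
[PO4^3-] = 2.65 × 10^-2 × (95.8/115.2) = 2.204 × 10^-2 M
Li3PO4(s) <=> 3 Li^+(aq) + PO4^3-(aq), so Q = [Li^+]^3[PO4^3-]
Q = (1.071 × 10^-2)^3(2.204 × 10^-2) = 2.71 × 10^-8
Q > Ksp, so Li3PO4 will precipitate.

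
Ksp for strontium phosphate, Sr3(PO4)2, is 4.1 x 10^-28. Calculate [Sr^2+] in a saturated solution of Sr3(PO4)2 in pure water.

[Sr^2+] ≈ 3.9 × 10^-6 M

Sr3(PO4)2(s) ⇌ 3 Sr^2+(aq) + 2 PO4^3-(aq)
Ksp = [Sr^2+]^3[PO4^3-]^2
For each mole of Sr3(PO4)2 that dissolves: [Sr^2+] = 3s, [PO4^3-] = 2s.
Ksp = (3s)^3(2s)^2 = 108s^5
s = (4.1 x 10^-28 / 108)^(1/5) = 1.31 × 10^-6 M
[Sr^2+] = 3s = 3.9 × 10^-6 M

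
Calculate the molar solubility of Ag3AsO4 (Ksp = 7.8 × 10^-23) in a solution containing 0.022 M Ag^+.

Ag3AsO4(s) ⇌ 3 Ag^+ + AsO4^3-
Ksp = [Ag^+]^3[AsO4^3-]
Let s be the molar solubility in this solution. [Ag^+] = 0.022 + 3s ≈ 0.022, [AsO4^3-] = s (since the Ag^+ already present dominates).
Ksp ≈ (0.022)^3 × s
s = 7.3 × 10^-18 M
Check: 3s = 2.2 × 10^-17 ≪ 0.022, so the approximation is valid.

s ≈ 7.3e-18 M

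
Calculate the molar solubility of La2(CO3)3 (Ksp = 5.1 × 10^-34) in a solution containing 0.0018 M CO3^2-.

La2(CO3)3(s) ⇌ 2 La^3+ + 3 CO3^2-
Ksp = [La^3+]^2[CO3^2-]^3
Let s be the molar solubility in this solution. [La^3+] = 2s, [CO3^2-] = 0.0018 + 3s ≈ 0.0018 (Ksp is small, so little additional dissolves).
Ksp ≈ (2s)^2 × (0.0018)^3
s = 1.5 × 10^-13 M
Check: 3s = 4.4 × 10^-13 ≪ 0.0018, so the approximation is valid.

1.5 × 10^-13 M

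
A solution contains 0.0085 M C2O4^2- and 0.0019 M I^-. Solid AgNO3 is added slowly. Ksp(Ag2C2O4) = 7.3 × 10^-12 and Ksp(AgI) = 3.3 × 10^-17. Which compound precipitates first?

Each salt begins to precipitate when Q = Ksp, i.e. when [Ag^+] reaches its threshold.
For Ag2C2O4: 7.3 × 10^-12 = 0.0085 × [Ag^+]^2  ⇒  [Ag^+] = 2.9 × 10^-5 M.
For AgI: 3.3 × 10^-17 = 0.0019 × [Ag^+]  ⇒  [Ag^+] = 1.7 × 10^-14 M.
The salt with the lower threshold [Ag^+] precipitates first: AgI.

AgI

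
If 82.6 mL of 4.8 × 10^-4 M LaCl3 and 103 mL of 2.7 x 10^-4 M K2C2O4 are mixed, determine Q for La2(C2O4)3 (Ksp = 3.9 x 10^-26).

Total volume = 82.6 + 103 = 185.6 mL.
[La^3+] = 4.8 × 10^-4 × (82.6/185.6) = 2.14 × 10^-4 M
[C2O4^2-] = 2.7 × 10^-4 × (103/185.6) = 1.50 × 10^-4 M
La2(C2O4)3(s) <=> 2 La^3+ + 3 C2O4^2-, so Q = [La^3+]^2[C2O4^2-]^3
Q = (2.14 x 10^-4)^2(1.50 × 10^-4)^3 = 1.5 × 10^-19
Q > Ksp, so La2(C2O4)3 will precipitate.

1.5 × 10^-19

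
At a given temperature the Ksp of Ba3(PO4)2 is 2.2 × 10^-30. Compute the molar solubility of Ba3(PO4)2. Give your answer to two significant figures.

s = 4.6 × 10^-7 M

Ba3(PO4)2(s) ⇌ 3 Ba^2+ + 2 PO4^3-
Ksp = [Ba^2+]^3[PO4^3-]^2
For each mole of Ba3(PO4)2 that dissolves: [Ba^2+] = 3s, [PO4^3-] = 2s.
Ksp = (3s)^3(2s)^2 = 108s^5
s = (2.2 × 10^-30 / 108)^(1/5) = 4.6 × 10^-7 M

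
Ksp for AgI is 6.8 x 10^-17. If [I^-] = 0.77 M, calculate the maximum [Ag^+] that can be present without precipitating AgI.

8.8 × 10^-17 M

AgI(s) ⇌ Ag^+(aq) + I^-(aq)
Ksp = [Ag^+][I^-]
Precipitation begins when Q = Ksp. With [I^-] = 0.77 M:
6.8 x 10^-17 = (0.77) × [Ag^+]
[Ag^+] = (6.8 x 10^-17 / 7.7 × 10^-1) = 8.8 x 10^-17 M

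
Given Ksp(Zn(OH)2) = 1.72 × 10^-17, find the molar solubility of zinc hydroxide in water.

Zn(OH)2(s) <=> Zn^2+(aq) + 2 OH^-(aq)
Ksp = [Zn^2+][OH^-]^2
Let s = molar solubility. Then [Zn^2+] = s and [OH^-] = 2s.
Ksp = s(2s)^2 = 4s^3
Solving, s = (1.72 × 10^-17/4)^(1/3) = 1.63 × 10^-6 M

1.63 × 10^-6 M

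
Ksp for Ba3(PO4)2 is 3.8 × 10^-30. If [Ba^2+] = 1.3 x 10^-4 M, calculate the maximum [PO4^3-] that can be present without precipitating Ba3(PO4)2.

Ba3(PO4)2(s) <=> 3 Ba^2+(aq) + 2 PO4^3-(aq)
Ksp = [Ba^2+]^3[PO4^3-]^2
Precipitation begins when Q = Ksp. With [Ba^2+] = 1.3 x 10^-4 M:
3.8 × 10^-30 = (1.3 x 10^-4)^3 × [PO4^3-]^2
[PO4^3-] = (3.8 × 10^-30 / 2.20 x 10^-12)^(1/2) = 1.3 x 10^-9 M

[PO4^3-] ≈ 1.3e-9 M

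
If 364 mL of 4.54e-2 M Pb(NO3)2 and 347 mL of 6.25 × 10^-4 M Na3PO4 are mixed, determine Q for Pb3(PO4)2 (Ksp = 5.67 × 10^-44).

Total volume = 364 + 347 = 711 mL.
[Pb^2+] = 4.54 x 10^-2 × (364/711) = 2.324 × 10^-2 M
[PO4^3-] = 6.25 × 10^-4 × (347/711) = 3.050 × 10^-4 M
Pb3(PO4)2(s) ⇌ 3 Pb^2+(aq) + 2 PO4^3-(aq), so Q = [Pb^2+]^3[PO4^3-]^2
Q = (2.324 x 10^-2)^3(3.050 × 10^-4)^2 = 1.17 × 10^-12
Q > Ksp, so Pb3(PO4)2 will precipitate.

Q ≈ 1.17 × 10^-12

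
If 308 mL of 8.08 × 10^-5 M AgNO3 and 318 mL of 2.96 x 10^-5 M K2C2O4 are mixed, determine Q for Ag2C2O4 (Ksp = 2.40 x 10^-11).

Total volume = 308 + 318 = 626 mL.
[Ag^+] = 8.08 x 10^-5 × (308/626) = 3.975 × 10^-5 M
[C2O4^2-] = 2.96 × 10^-5 × (318/626) = 1.504 × 10^-5 M
Ag2C2O4(s) ⇌ 2 Ag^+ + C2O4^2-, so Q = [Ag^+]^2[C2O4^2-]
Q = (3.975 × 10^-5)^2(1.504 x 10^-5) = 2.38 × 10^-14
Q < Ksp, so no precipitate of Ag2C2O4 forms.

Q = 2.38 × 10^-14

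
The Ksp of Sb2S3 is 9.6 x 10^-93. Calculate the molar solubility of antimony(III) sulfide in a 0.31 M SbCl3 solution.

Sb2S3(s) <=> 2 Sb^3+ + 3 S^2-
Ksp = [Sb^3+]^2[S^2-]^3
Let s be the molar solubility in this solution. [Sb^3+] = 0.31 + 2s ≈ 0.31, [S^2-] = 3s (Ksp is small, so little additional dissolves).
Ksp ≈ (0.31)^2 × (3s)^3
s = 1.5 × 10^-31 M
Check: 2s = 3.1 × 10^-31 ≪ 0.31, so the approximation is valid.

s = 1.5 x 10^-31 M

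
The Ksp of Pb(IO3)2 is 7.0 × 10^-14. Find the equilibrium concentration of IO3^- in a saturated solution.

5.2 × 10^-5 M

Pb(IO3)2(s) <=> Pb^2+ + 2 IO3^-
Ksp = [Pb^2+][IO3^-]^2
With molar solubility s: [Pb^2+] = s, [IO3^-] = 2s.
Substituting: Ksp = s(2s)^2 = 4s^3
s = (7.0 × 10^-14 / 4)^(1/3) = 2.60 × 10^-5 M
[IO3^-] = 2s = 5.2 × 10^-5 M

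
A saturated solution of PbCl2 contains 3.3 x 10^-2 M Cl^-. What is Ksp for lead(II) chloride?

PbCl2(s) <=> Pb^2+(aq) + 2 Cl^-(aq)
Stoichiometry gives [Pb^2+] = (1/2)[Cl^-] = 1.65 × 10^-2 M.
Ksp = [Pb^2+][Cl^-]^2
Ksp = 1.65 × 10^-2 × (3.3 x 10^-2)^2 = 1.8 × 10^-5

1.8e-5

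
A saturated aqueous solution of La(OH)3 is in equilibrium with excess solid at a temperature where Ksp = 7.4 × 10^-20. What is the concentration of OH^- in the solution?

[OH^-] ≈ 2.2 x 10^-5 M

La(OH)3(s) <=> La^3+(aq) + 3 OH^-(aq)
Ksp = [La^3+][OH^-]^3
Let s = molar solubility. Then [La^3+] = s and [OH^-] = 3s.
So Ksp = s × (3s)^3 = 27s^4
Solving, s = (7.4 × 10^-20/27)^(1/4) = 7.24 x 10^-6 M
[OH^-] = 3s = 2.2 × 10^-5 M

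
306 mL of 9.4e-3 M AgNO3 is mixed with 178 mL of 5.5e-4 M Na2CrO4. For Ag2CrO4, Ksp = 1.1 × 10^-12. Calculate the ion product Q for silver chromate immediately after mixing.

Total volume = 306 + 178 = 484 mL.
[Ag^+] = 9.4 × 10^-3 × (306/484) = 5.94 × 10^-3 M
[CrO4^2-] = 5.5 x 10^-4 × (178/484) = 2.02 × 10^-4 M
Ag2CrO4(s) ⇌ 2 Ag^+ + CrO4^2-, so Q = [Ag^+]^2[CrO4^2-]
Q = (5.94 × 10^-3)^2(2.02 × 10^-4) = 7.1 x 10^-9
Q > Ksp, so Ag2CrO4 will precipitate.

7.1 × 10^-9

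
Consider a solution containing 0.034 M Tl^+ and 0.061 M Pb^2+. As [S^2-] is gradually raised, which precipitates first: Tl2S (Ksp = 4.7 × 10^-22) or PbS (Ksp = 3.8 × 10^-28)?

PbS

Each salt begins to precipitate when Q = Ksp, i.e. when [S^2-] reaches its threshold.
For Tl2S: 4.7 × 10^-22 = (0.034)^2 × [S^2-]  ⇒  [S^2-] = 4.1 x 10^-19 M.
For PbS: 3.8 × 10^-28 = 0.061 × [S^2-]  ⇒  [S^2-] = 6.2 x 10^-27 M.
The salt with the lower threshold [S^2-] precipitates first: PbS.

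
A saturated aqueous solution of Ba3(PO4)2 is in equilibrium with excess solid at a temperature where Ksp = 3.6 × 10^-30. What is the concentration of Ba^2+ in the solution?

1.5 × 10^-6 M

Ba3(PO4)2(s) ⇌ 3 Ba^2+(aq) + 2 PO4^3-(aq)
Ksp = [Ba^2+]^3[PO4^3-]^2
For each mole of Ba3(PO4)2 that dissolves: [Ba^2+] = 3s, [PO4^3-] = 2s.
So Ksp = (3s)^3 × (2s)^2 = 108s^5
s^5 = 3.6 × 10^-30 / 108, so s = 5.06 x 10^-7 M
[Ba^2+] = 3s = 1.5 × 10^-6 M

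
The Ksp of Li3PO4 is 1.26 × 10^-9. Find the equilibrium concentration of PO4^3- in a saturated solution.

2.61 × 10^-3 M

Li3PO4(s) ⇌ 3 Li^+ + PO4^3-
Ksp = [Li^+]^3[PO4^3-]
Let s = molar solubility. Then [Li^+] = 3s and [PO4^3-] = s.
So Ksp = (3s)^3 × s = 27s^4
Solving, s = (1.26 × 10^-9/27)^(1/4) = 2.614 x 10^-3 M
[PO4^3-] = s = 2.61 × 10^-3 M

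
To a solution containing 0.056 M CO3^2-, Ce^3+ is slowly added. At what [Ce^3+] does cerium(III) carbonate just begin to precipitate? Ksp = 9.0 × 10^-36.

Ce2(CO3)3(s) ⇌ 2 Ce^3+ + 3 CO3^2-
Ksp = [Ce^3+]^2[CO3^2-]^3
Precipitation begins when Q = Ksp. With [CO3^2-] = 0.056 M:
9.0 × 10^-36 = (0.056)^3 × [Ce^3+]^2
[Ce^3+] = (9.0 × 10^-36 / 1.76 x 10^-4)^(1/2) = 2.3 × 10^-16 M

[Ce^3+] = 2.3 x 10^-16 M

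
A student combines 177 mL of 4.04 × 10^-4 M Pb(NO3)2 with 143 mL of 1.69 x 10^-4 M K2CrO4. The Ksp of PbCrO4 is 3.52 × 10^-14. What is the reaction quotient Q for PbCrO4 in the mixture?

Q = 1.69 × 10^-8

Total volume = 177 + 143 = 320 mL.
[Pb^2+] = 4.04 × 10^-4 × (177/320) = 2.235 x 10^-4 M
[CrO4^2-] = 1.69 × 10^-4 × (143/320) = 7.552 x 10^-5 M
PbCrO4(s) <=> Pb^2+ + CrO4^2-, so Q = [Pb^2+][CrO4^2-]
Q = (2.235 × 10^-4)(7.552 x 10^-5) = 1.69 × 10^-8
Q > Ksp, so PbCrO4 will precipitate.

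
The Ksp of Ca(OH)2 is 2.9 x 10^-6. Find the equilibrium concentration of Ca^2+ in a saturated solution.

[Ca^2+] = 9.0 x 10^-3 M

Ca(OH)2(s) ⇌ Ca^2+(aq) + 2 OH^-(aq)
Ksp = [Ca^2+][OH^-]^2
If s mol/L of Ca(OH)2 dissolves, [Ca^2+] = s and [OH^-] = 2s.
So Ksp = s × (2s)^2 = 4s^3
s^3 = 2.9 x 10^-6 / 4, so s = 8.98 x 10^-3 M
[Ca^2+] = s = 9.0 × 10^-3 M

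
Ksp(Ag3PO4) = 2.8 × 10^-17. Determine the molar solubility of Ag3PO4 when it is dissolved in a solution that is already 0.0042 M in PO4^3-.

s = 6.3 × 10^-6 M

Ag3PO4(s) ⇌ 3 Ag^+(aq) + PO4^3-(aq)
Ksp = [Ag^+]^3[PO4^3-]
Let s = moles of Ag3PO4 that dissolve per litre. [Ag^+] = 3s, [PO4^3-] = 0.0042 + s ≈ 0.0042 (Ksp is small, so little additional dissolves).
Ksp ≈ (3s)^3 × 0.0042
s = 6.3 × 10^-6 M
Check: s = 6.3 × 10^-6 ≪ 0.0042, so the approximation is valid.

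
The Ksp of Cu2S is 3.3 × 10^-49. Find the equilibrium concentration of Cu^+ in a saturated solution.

Cu2S(s) ⇌ 2 Cu^+(aq) + S^2-(aq)
Ksp = [Cu^+]^2[S^2-]
With molar solubility s: [Cu^+] = 2s, [S^2-] = s.
So Ksp = (2s)^2 × s = 4s^3
Solving, s = (3.3 × 10^-49/4)^(1/3) = 4.35 × 10^-17 M
[Cu^+] = 2s = 8.7 × 10^-17 M

8.7e-17 M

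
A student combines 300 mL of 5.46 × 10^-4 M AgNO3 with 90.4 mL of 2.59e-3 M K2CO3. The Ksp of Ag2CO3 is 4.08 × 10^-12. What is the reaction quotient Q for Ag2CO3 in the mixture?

1.06 × 10^-10

Total volume = 300 + 90.4 = 390.4 mL.
[Ag^+] = 5.46 x 10^-4 × (300/390.4) = 4.196 × 10^-4 M
[CO3^2-] = 2.59 × 10^-3 × (90.4/390.4) = 5.997 x 10^-4 M
Ag2CO3(s) <=> 2 Ag^+(aq) + CO3^2-(aq), so Q = [Ag^+]^2[CO3^2-]
Q = (4.196 × 10^-4)^2(5.997 × 10^-4) = 1.06 × 10^-10
Q > Ksp, so Ag2CO3 will precipitate.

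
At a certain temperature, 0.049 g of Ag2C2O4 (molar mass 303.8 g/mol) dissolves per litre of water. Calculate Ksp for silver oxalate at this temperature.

Ksp = 1.7 × 10^-11

Molar solubility s = (4.9 × 10^-2 g/L) / (303.8 g/mol) = 1.61 × 10^-4 M.
Ag2C2O4(s) ⇌ 2 Ag^+ + C2O4^2-
With molar solubility s: [Ag^+] = 2s, [C2O4^2-] = s.
Ksp = [Ag^+]^2[C2O4^2-]
Ksp = (2s)^2s = 4s^3
With s = 1.61 x 10^-4: Ksp = 1.7 × 10^-11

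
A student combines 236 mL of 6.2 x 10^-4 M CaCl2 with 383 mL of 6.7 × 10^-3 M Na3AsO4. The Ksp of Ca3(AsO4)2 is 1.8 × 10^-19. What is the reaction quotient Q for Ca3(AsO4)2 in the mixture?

2.3 × 10^-16

Total volume = 236 + 383 = 619 mL.
[Ca^2+] = 6.2 x 10^-4 × (236/619) = 2.36 x 10^-4 M
[AsO4^3-] = 6.7 × 10^-3 × (383/619) = 4.15 x 10^-3 M
Ca3(AsO4)2(s) ⇌ 3 Ca^2+ + 2 AsO4^3-, so Q = [Ca^2+]^3[AsO4^3-]^2
Q = (2.36 × 10^-4)^3(4.15 x 10^-3)^2 = 2.3 x 10^-16
Q > Ksp, so Ca3(AsO4)2 will precipitate.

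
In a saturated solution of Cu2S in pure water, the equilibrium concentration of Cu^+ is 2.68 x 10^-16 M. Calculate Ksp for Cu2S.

9.62 × 10^-48

Cu2S(s) ⇌ 2 Cu^+ + S^2-
Stoichiometry gives [S^2-] = (1/2)[Cu^+] = 1.340 × 10^-16 M.
Ksp = [Cu^+]^2[S^2-]
Ksp = (2.68 × 10^-16)^2 × 1.340 x 10^-16 = 9.62 × 10^-48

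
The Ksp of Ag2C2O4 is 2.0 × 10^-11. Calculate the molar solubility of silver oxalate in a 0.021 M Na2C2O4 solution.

Ag2C2O4(s) ⇌ 2 Ag^+ + C2O4^2-
Ksp = [Ag^+]^2[C2O4^2-]
If s mol/L dissolves here, [Ag^+] = 2s, [C2O4^2-] = 0.021 + s ≈ 0.021 (common-ion effect: C2O4^2- is already 0.021 M).
Ksp ≈ (2s)^2 × 0.021
s = 1.5 × 10^-5 M
Check: s = 1.5 × 10^-5 ≪ 0.021, so the approximation is valid.

s = 1.5 × 10^-5 M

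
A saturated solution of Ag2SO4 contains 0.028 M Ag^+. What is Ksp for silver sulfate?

Ksp = 1.1 x 10^-5

Ag2SO4(s) ⇌ 2 Ag^+ + SO4^2-
Stoichiometry gives [SO4^2-] = (1/2)[Ag^+] = 1.40 × 10^-2 M.
Ksp = [Ag^+]^2[SO4^2-]
Ksp = (2.8 × 10^-2)^2 × 1.40 x 10^-2 = 1.1 × 10^-5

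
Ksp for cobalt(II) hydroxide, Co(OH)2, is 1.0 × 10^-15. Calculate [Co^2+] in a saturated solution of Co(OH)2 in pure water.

[Co^2+] = 6.3 × 10^-6 M

Co(OH)2(s) <=> Co^2+ + 2 OH^-
Ksp = [Co^2+][OH^-]^2
With molar solubility s: [Co^2+] = s, [OH^-] = 2s.
So Ksp = s × (2s)^2 = 4s^3
s^3 = 1.0 × 10^-15 / 4, so s = 6.30 × 10^-6 M
[Co^2+] = s = 6.3 × 10^-6 M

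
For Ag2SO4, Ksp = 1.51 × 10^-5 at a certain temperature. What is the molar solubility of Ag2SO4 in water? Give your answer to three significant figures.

1.56 × 10^-2 M

Ag2SO4(s) ⇌ 2 Ag^+ + SO4^2-
Ksp = [Ag^+]^2[SO4^2-]
Let s = molar solubility. Then [Ag^+] = 2s and [SO4^2-] = s.
Substituting: Ksp = (2s)^2s = 4s^3
s^3 = 1.51 × 10^-5 / 4, so s = 1.56 x 10^-2 M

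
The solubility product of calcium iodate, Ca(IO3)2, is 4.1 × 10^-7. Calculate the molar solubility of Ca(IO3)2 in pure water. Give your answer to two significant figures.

s = 4.7e-3 M

Ca(IO3)2(s) ⇌ Ca^2+ + 2 IO3^-
Ksp = [Ca^2+][IO3^-]^2
For each mole of Ca(IO3)2 that dissolves: [Ca^2+] = s, [IO3^-] = 2s.
Ksp = s(2s)^2 = 4s^3
s = (4.1 × 10^-7 / 4)^(1/3) = 4.7 × 10^-3 M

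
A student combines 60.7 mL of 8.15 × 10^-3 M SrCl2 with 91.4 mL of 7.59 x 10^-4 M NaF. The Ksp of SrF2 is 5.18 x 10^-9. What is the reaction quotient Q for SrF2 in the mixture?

Total volume = 60.7 + 91.4 = 152.1 mL.
[Sr^2+] = 8.15 × 10^-3 × (60.7/152.1) = 3.252 × 10^-3 M
[F^-] = 7.59 × 10^-4 × (91.4/152.1) = 4.561 × 10^-4 M
SrF2(s) ⇌ Sr^2+ + 2 F^-, so Q = [Sr^2+][F^-]^2
Q = (3.252 × 10^-3)(4.561 × 10^-4)^2 = 6.77 × 10^-10
Q < Ksp, so no precipitate of SrF2 forms.

6.77 x 10^-10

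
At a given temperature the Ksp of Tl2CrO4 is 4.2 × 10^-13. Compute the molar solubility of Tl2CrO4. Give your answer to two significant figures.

s = 4.7 × 10^-5 M

Tl2CrO4(s) <=> 2 Tl^+ + CrO4^2-
Ksp = [Tl^+]^2[CrO4^2-]
Let s = molar solubility. Then [Tl^+] = 2s and [CrO4^2-] = s.
Substituting: Ksp = (2s)^2s = 4s^3
s = (4.2 × 10^-13 / 4)^(1/3) = 4.7 × 10^-5 M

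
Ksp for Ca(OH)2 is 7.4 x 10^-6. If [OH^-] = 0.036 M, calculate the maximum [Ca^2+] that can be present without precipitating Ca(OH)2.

Ca(OH)2(s) ⇌ Ca^2+ + 2 OH^-
Ksp = [Ca^2+][OH^-]^2
Precipitation begins when Q = Ksp. With [OH^-] = 0.036 M:
7.4 x 10^-6 = (0.036)^2 × [Ca^2+]
[Ca^2+] = (7.4 x 10^-6 / 1.30 x 10^-3) = 5.7 × 10^-3 M

5.7 x 10^-3 M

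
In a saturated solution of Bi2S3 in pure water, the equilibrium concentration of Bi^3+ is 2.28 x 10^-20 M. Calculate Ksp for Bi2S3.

Bi2S3(s) <=> 2 Bi^3+(aq) + 3 S^2-(aq)
Stoichiometry gives [S^2-] = (3/2)[Bi^3+] = 3.420 × 10^-20 M.
Ksp = [Bi^3+]^2[S^2-]^3
Ksp = (2.28 × 10^-20)^2 × (3.420 × 10^-20)^3 = 2.08 x 10^-98

2.08e-98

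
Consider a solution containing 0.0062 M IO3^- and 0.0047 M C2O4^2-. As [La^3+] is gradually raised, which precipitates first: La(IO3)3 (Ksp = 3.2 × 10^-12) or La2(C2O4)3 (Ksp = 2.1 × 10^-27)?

Precipitation of each salt starts when its ion product equals its Ksp.
For La(IO3)3: 3.2 × 10^-12 = (0.0062)^3 × [La^3+]  ⇒  [La^3+] = 1.3 × 10^-5 M.
For La2(C2O4)3: 2.1 × 10^-27 = (0.0047)^3 × [La^3+]^2  ⇒  [La^3+] = 1.4 × 10^-10 M.
The salt with the lower threshold [La^3+] precipitates first: La2(C2O4)3.

La2(C2O4)3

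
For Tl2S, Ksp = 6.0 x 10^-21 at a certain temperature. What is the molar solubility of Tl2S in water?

1.1 × 10^-7 M

Tl2S(s) ⇌ 2 Tl^+(aq) + S^2-(aq)
Ksp = [Tl^+]^2[S^2-]
For each mole of Tl2S that dissolves: [Tl^+] = 2s, [S^2-] = s.
So Ksp = (2s)^2 × s = 4s^3
s = (6.0 x 10^-21 / 4)^(1/3) = 1.1 × 10^-7 M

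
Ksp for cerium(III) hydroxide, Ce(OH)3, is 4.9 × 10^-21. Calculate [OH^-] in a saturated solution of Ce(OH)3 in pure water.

Ce(OH)3(s) ⇌ Ce^3+(aq) + 3 OH^-(aq)
Ksp = [Ce^3+][OH^-]^3
If s mol/L of Ce(OH)3 dissolves, [Ce^3+] = s and [OH^-] = 3s.
So Ksp = s × (3s)^3 = 27s^4
Solving, s = (4.9 × 10^-21/27)^(1/4) = 3.67 × 10^-6 M
[OH^-] = 3s = 1.1 × 10^-5 M

1.1 × 10^-5 M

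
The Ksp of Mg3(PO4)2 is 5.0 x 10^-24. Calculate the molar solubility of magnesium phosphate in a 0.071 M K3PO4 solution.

Mg3(PO4)2(s) ⇌ 3 Mg^2+(aq) + 2 PO4^3-(aq)
Ksp = [Mg^2+]^3[PO4^3-]^2
Let s be the molar solubility in this solution. [Mg^2+] = 3s, [PO4^3-] = 0.071 + 2s ≈ 0.071 (Ksp is small, so little additional dissolves).
Ksp ≈ (3s)^3 × (0.071)^2
s = 3.3 × 10^-8 M
Check: 2s = 6.6 × 10^-8 ≪ 0.071, so the approximation is valid.

s ≈ 3.3 × 10^-8 M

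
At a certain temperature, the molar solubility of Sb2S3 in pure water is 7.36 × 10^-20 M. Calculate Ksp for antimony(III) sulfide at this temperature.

Sb2S3(s) <=> 2 Sb^3+ + 3 S^2-
Let s = molar solubility. Then [Sb^3+] = 2s and [S^2-] = 3s.
Ksp = [Sb^3+]^2[S^2-]^3
Ksp = (2s)^2(3s)^3 = 108s^5
With s = 7.36 × 10^-20: Ksp = 2.33 × 10^-94

Ksp ≈ 2.33 × 10^-94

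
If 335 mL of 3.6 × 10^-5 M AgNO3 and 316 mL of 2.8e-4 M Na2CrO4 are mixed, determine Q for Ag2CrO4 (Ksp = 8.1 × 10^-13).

Total volume = 335 + 316 = 651 mL.
[Ag^+] = 3.6 × 10^-5 × (335/651) = 1.85 x 10^-5 M
[CrO4^2-] = 2.8 x 10^-4 × (316/651) = 1.36 x 10^-4 M
Ag2CrO4(s) ⇌ 2 Ag^+(aq) + CrO4^2-(aq), so Q = [Ag^+]^2[CrO4^2-]
Q = (1.85 × 10^-5)^2(1.36 x 10^-4) = 4.7 x 10^-14
Q < Ksp, so no precipitate of Ag2CrO4 forms.

Q = 4.7 × 10^-14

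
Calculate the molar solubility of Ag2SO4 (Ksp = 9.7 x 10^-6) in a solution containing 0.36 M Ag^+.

s ≈ 7.5 x 10^-5 M

Ag2SO4(s) ⇌ 2 Ag^+ + SO4^2-
Ksp = [Ag^+]^2[SO4^2-]
Let s be the molar solubility in this solution. [Ag^+] = 0.36 + 2s ≈ 0.36, [SO4^2-] = s (Ksp is small, so little additional dissolves).
Ksp ≈ (0.36)^2 × s
s = 7.5 × 10^-5 M
Check: 2s = 1.5 × 10^-4 ≪ 0.36, so the approximation is valid.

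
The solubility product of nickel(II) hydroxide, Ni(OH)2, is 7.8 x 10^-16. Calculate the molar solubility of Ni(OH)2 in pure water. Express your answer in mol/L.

Ni(OH)2(s) <=> Ni^2+(aq) + 2 OH^-(aq)
Ksp = [Ni^2+][OH^-]^2
With molar solubility s: [Ni^2+] = s, [OH^-] = 2s.
Ksp = s(2s)^2 = 4s^3
s^3 = 7.8 x 10^-16 / 4, so s = 5.8 × 10^-6 M

s ≈ 5.8e-6 M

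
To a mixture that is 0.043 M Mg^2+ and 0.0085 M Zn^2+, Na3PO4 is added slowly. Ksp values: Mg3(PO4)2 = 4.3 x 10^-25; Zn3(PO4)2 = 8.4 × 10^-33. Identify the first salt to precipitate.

Zn3(PO4)2

Precipitation of each salt starts when its ion product equals its Ksp.
For Mg3(PO4)2: 4.3 x 10^-25 = (0.043)^3 × [PO4^3-]^2  ⇒  [PO4^3-] = 7.4 x 10^-11 M.
For Zn3(PO4)2: 8.4 × 10^-33 = (0.0085)^3 × [PO4^3-]^2  ⇒  [PO4^3-] = 1.2 x 10^-13 M.
The salt with the lower threshold [PO4^3-] precipitates first: Zn3(PO4)2.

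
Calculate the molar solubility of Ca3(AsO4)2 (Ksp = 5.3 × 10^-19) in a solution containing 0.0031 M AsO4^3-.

1.3 × 10^-5 M

Ca3(AsO4)2(s) ⇌ 3 Ca^2+ + 2 AsO4^3-
Ksp = [Ca^2+]^3[AsO4^3-]^2
Let s be the molar solubility in this solution. [Ca^2+] = 3s, [AsO4^3-] = 0.0031 + 2s ≈ 0.0031 (since the AsO4^3- already present dominates).
Ksp ≈ (3s)^3 × (0.0031)^2
s = 1.3 × 10^-5 M
Check: 2s = 2.5 × 10^-5 ≪ 0.0031, so the approximation is valid.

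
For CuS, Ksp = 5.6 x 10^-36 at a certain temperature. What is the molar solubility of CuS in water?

CuS(s) ⇌ Cu^2+(aq) + S^2-(aq)
Ksp = [Cu^2+][S^2-]
For each mole of CuS that dissolves: [Cu^2+] = s, [S^2-] = s.
Ksp = s × s = s^2
s = √(5.6 x 10^-36) = 2.4 x 10^-18 M

2.4e-18 M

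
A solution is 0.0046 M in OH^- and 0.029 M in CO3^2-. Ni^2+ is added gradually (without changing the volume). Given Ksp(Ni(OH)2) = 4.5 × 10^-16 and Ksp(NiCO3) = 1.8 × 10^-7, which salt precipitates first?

Ni(OH)2

Precipitation of each salt starts when its ion product equals its Ksp.
For Ni(OH)2: 4.5 × 10^-16 = (0.0046)^2 × [Ni^2+]  ⇒  [Ni^2+] = 2.1 × 10^-11 M.
For NiCO3: 1.8 × 10^-7 = 0.029 × [Ni^2+]  ⇒  [Ni^2+] = 6.2 x 10^-6 M.
The salt with the lower threshold [Ni^2+] precipitates first: Ni(OH)2.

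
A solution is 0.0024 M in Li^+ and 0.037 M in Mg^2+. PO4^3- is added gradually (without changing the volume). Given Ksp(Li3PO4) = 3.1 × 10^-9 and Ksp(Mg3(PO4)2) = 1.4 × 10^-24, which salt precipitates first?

Mg3(PO4)2

Precipitation of each salt starts when its ion product equals its Ksp.
For Li3PO4: 3.1 × 10^-9 = (0.0024)^3 × [PO4^3-]  ⇒  [PO4^3-] = 2.2 x 10^-1 M.
For Mg3(PO4)2: 1.4 × 10^-24 = (0.037)^3 × [PO4^3-]^2  ⇒  [PO4^3-] = 1.7 × 10^-10 M.
The salt with the lower threshold [PO4^3-] precipitates first: Mg3(PO4)2.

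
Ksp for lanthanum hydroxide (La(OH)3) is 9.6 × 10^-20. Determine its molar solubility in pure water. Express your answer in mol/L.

La(OH)3(s) <=> La^3+(aq) + 3 OH^-(aq)
Ksp = [La^3+][OH^-]^3
If s mol/L of La(OH)3 dissolves, [La^3+] = s and [OH^-] = 3s.
Ksp = s(3s)^3 = 27s^4
s^4 = 9.6 × 10^-20 / 27, so s = 7.7 x 10^-6 M

7.7 × 10^-6 M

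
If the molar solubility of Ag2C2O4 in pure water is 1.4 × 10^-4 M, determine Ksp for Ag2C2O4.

Ag2C2O4(s) ⇌ 2 Ag^+(aq) + C2O4^2-(aq)
Let s = molar solubility. Then [Ag^+] = 2s and [C2O4^2-] = s.
Ksp = [Ag^+]^2[C2O4^2-]
So Ksp = (2s)^2 × s = 4s^3
Ksp = 4 × (1.4 × 10^-4)^3 = 1.1 x 10^-11

Ksp ≈ 1.1 × 10^-11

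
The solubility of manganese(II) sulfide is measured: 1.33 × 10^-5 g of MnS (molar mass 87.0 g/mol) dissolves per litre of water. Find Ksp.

Molar solubility s = (1.33 × 10^-5 g/L) / (87.0 g/mol) = 1.529 × 10^-7 M.
MnS(s) ⇌ Mn^2+ + S^2-
With molar solubility s: [Mn^2+] = s, [S^2-] = s.
Ksp = [Mn^2+][S^2-]
Ksp = (s)(s) = s^2
With s = 1.529 x 10^-7: Ksp = 2.34 × 10^-14

Ksp ≈ 2.34 × 10^-14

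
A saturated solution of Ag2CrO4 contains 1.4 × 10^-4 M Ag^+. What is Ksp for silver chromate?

Ag2CrO4(s) ⇌ 2 Ag^+ + CrO4^2-
Stoichiometry gives [CrO4^2-] = (1/2)[Ag^+] = 7.00 × 10^-5 M.
Ksp = [Ag^+]^2[CrO4^2-]
Ksp = (1.4 × 10^-4)^2 × 7.00 x 10^-5 = 1.4 × 10^-12

1.4 × 10^-12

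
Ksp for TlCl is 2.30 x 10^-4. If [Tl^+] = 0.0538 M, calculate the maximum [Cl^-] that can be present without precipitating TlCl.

4.28 × 10^-3 M

TlCl(s) <=> Tl^+ + Cl^-
Ksp = [Tl^+][Cl^-]
Precipitation begins when Q = Ksp. With [Tl^+] = 0.0538 M:
2.30 x 10^-4 = (0.0538) × [Cl^-]
[Cl^-] = (2.30 x 10^-4 / 5.38 × 10^-2) = 4.28 × 10^-3 M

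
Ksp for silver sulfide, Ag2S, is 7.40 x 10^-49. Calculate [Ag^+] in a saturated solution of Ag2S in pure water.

[Ag^+] ≈ 1.14e-16 M

Ag2S(s) ⇌ 2 Ag^+(aq) + S^2-(aq)
Ksp = [Ag^+]^2[S^2-]
For each mole of Ag2S that dissolves: [Ag^+] = 2s, [S^2-] = s.
So Ksp = (2s)^2 × s = 4s^3
s^3 = 7.40 x 10^-49 / 4, so s = 5.698 x 10^-17 M
[Ag^+] = 2s = 1.14 x 10^-16 M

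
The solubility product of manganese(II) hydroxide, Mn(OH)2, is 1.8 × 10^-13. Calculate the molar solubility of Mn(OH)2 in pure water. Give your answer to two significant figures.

s ≈ 3.6e-5 M

Mn(OH)2(s) <=> Mn^2+ + 2 OH^-
Ksp = [Mn^2+][OH^-]^2
Let s = molar solubility. Then [Mn^2+] = s and [OH^-] = 2s.
Substituting: Ksp = s(2s)^2 = 4s^3
Solving, s = (1.8 × 10^-13/4)^(1/3) = 3.6 × 10^-5 M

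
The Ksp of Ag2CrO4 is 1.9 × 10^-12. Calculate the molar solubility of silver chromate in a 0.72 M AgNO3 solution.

Ag2CrO4(s) ⇌ 2 Ag^+ + CrO4^2-
Ksp = [Ag^+]^2[CrO4^2-]
Let s be the molar solubility in this solution. [Ag^+] = 0.72 + 2s ≈ 0.72, [CrO4^2-] = s (common-ion effect: Ag^+ is already 0.72 M).
Ksp ≈ (0.72)^2 × s
s = 3.7 x 10^-12 M
Check: 2s = 7.3 x 10^-12 ≪ 0.72, so the approximation is valid.

s ≈ 3.7 × 10^-12 M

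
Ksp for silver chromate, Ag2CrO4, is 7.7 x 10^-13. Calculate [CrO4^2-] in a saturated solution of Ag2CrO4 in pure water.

Ag2CrO4(s) ⇌ 2 Ag^+ + CrO4^2-
Ksp = [Ag^+]^2[CrO4^2-]
With molar solubility s: [Ag^+] = 2s, [CrO4^2-] = s.
Ksp = (2s)^2s = 4s^3
s^3 = 7.7 x 10^-13 / 4, so s = 5.77 × 10^-5 M
[CrO4^2-] = s = 5.8 × 10^-5 M

[CrO4^2-] = 5.8 × 10^-5 M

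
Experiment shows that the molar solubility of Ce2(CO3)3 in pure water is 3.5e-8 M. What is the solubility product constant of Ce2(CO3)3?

Ce2(CO3)3(s) ⇌ 2 Ce^3+ + 3 CO3^2-
If s mol/L of Ce2(CO3)3 dissolves, [Ce^3+] = 2s and [CO3^2-] = 3s.
Ksp = [Ce^3+]^2[CO3^2-]^3
So Ksp = (2s)^2 × (3s)^3 = 108s^5
Ksp = 108 × (3.5 x 10^-8)^5 = 5.7 x 10^-36

Ksp ≈ 5.7 × 10^-36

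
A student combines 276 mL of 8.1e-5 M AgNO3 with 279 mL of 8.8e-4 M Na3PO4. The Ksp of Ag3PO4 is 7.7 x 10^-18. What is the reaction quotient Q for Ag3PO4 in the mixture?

Q ≈ 2.9 x 10^-17

Total volume = 276 + 279 = 555 mL.
[Ag^+] = 8.1 × 10^-5 × (276/555) = 4.03 × 10^-5 M
[PO4^3-] = 8.8 x 10^-4 × (279/555) = 4.42 x 10^-4 M
Ag3PO4(s) ⇌ 3 Ag^+ + PO4^3-, so Q = [Ag^+]^3[PO4^3-]
Q = (4.03 x 10^-5)^3(4.42 x 10^-4) = 2.9 × 10^-17
Q > Ksp, so Ag3PO4 will precipitate.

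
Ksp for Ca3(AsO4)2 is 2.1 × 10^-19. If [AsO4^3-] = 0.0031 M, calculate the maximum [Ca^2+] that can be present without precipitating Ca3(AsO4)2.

Ca3(AsO4)2(s) ⇌ 3 Ca^2+ + 2 AsO4^3-
Ksp = [Ca^2+]^3[AsO4^3-]^2
Precipitation begins when Q = Ksp. With [AsO4^3-] = 0.0031 M:
2.1 × 10^-19 = (0.0031)^2 × [Ca^2+]^3
[Ca^2+] = (2.1 × 10^-19 / 9.61 × 10^-6)^(1/3) = 2.8 x 10^-5 M

2.8 × 10^-5 M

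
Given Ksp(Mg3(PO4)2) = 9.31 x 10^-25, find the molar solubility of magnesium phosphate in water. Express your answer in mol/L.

s ≈ 6.12 x 10^-6 M

Mg3(PO4)2(s) ⇌ 3 Mg^2+(aq) + 2 PO4^3-(aq)
Ksp = [Mg^2+]^3[PO4^3-]^2
Let s = molar solubility. Then [Mg^2+] = 3s and [PO4^3-] = 2s.
Ksp = (3s)^3(2s)^2 = 108s^5
s = (9.31 x 10^-25 / 108)^(1/5) = 6.12 x 10^-6 M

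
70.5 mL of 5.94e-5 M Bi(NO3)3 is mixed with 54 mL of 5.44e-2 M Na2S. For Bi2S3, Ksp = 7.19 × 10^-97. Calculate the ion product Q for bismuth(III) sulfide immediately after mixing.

Q ≈ 1.49 × 10^-14

Total volume = 70.5 + 54 = 124.5 mL.
[Bi^3+] = 5.94 x 10^-5 × (70.5/124.5) = 3.364 × 10^-5 M
[S^2-] = 5.44 x 10^-2 × (54/124.5) = 2.360 × 10^-2 M
Bi2S3(s) ⇌ 2 Bi^3+(aq) + 3 S^2-(aq), so Q = [Bi^3+]^2[S^2-]^3
Q = (3.364 × 10^-5)^2(2.360 x 10^-2)^3 = 1.49 × 10^-14
Q > Ksp, so Bi2S3 will precipitate.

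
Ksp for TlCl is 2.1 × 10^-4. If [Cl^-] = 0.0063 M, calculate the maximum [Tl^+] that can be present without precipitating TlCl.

3.3 x 10^-2 M

TlCl(s) <=> Tl^+(aq) + Cl^-(aq)
Ksp = [Tl^+][Cl^-]
Precipitation begins when Q = Ksp. With [Cl^-] = 0.0063 M:
2.1 × 10^-4 = (0.0063) × [Tl^+]
[Tl^+] = (2.1 × 10^-4 / 6.3 x 10^-3) = 3.3 × 10^-2 M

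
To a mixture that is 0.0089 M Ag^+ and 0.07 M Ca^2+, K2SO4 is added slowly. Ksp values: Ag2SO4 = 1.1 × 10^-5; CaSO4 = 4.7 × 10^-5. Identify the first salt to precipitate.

CaSO4

Each salt begins to precipitate when Q = Ksp, i.e. when [SO4^2-] reaches its threshold.
For Ag2SO4: 1.1 × 10^-5 = (0.0089)^2 × [SO4^2-]  ⇒  [SO4^2-] = 1.4 × 10^-1 M.
For CaSO4: 4.7 × 10^-5 = 0.07 × [SO4^2-]  ⇒  [SO4^2-] = 6.7 × 10^-4 M.
The salt with the lower threshold [SO4^2-] precipitates first: CaSO4.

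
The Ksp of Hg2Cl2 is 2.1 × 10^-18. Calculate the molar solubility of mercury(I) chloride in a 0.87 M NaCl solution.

Hg2Cl2(s) ⇌ Hg2^2+ + 2 Cl^-
Ksp = [Hg2^2+][Cl^-]^2
Let s = moles of Hg2Cl2 that dissolve per litre. [Hg2^2+] = s, [Cl^-] = 0.87 + 2s ≈ 0.87 (common-ion effect: Cl^- is already 0.87 M).
Ksp ≈ s × (0.87)^2
s = 2.8 × 10^-18 M
Check: 2s = 5.5 x 10^-18 ≪ 0.87, so the approximation is valid.

2.8e-18 M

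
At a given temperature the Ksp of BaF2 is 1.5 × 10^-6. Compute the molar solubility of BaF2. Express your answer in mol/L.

7.2e-3 M

BaF2(s) ⇌ Ba^2+ + 2 F^-
Ksp = [Ba^2+][F^-]^2
With molar solubility s: [Ba^2+] = s, [F^-] = 2s.
Substituting: Ksp = s(2s)^2 = 4s^3
s = (1.5 × 10^-6 / 4)^(1/3) = 7.2 x 10^-3 M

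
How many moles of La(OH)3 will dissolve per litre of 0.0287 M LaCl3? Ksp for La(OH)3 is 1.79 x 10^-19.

s = 6.14e-7 M

La(OH)3(s) ⇌ La^3+(aq) + 3 OH^-(aq)
Ksp = [La^3+][OH^-]^3
If s mol/L dissolves here, [La^3+] = 0.0287 + s ≈ 0.0287, [OH^-] = 3s (common-ion effect: La^3+ is already 0.0287 M).
Ksp ≈ 0.0287 × (3s)^3
s = 6.14 x 10^-7 M
Check: s = 6.1 x 10^-7 ≪ 0.0287, so the approximation is valid.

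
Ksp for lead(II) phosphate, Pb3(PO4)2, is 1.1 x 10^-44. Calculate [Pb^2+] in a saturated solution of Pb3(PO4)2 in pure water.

1.9e-9 M

Pb3(PO4)2(s) ⇌ 3 Pb^2+(aq) + 2 PO4^3-(aq)
Ksp = [Pb^2+]^3[PO4^3-]^2
For each mole of Pb3(PO4)2 that dissolves: [Pb^2+] = 3s, [PO4^3-] = 2s.
Ksp = (3s)^3(2s)^2 = 108s^5
s = (1.1 x 10^-44 / 108)^(1/5) = 6.33 x 10^-10 M
[Pb^2+] = 3s = 1.9 x 10^-9 M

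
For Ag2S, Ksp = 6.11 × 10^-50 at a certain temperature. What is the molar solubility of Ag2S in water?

s ≈ 2.48e-17 M

Ag2S(s) ⇌ 2 Ag^+ + S^2-
Ksp = [Ag^+]^2[S^2-]
Let s = molar solubility. Then [Ag^+] = 2s and [S^2-] = s.
Substituting: Ksp = (2s)^2s = 4s^3
Solving, s = (6.11 × 10^-50/4)^(1/3) = 2.48 × 10^-17 M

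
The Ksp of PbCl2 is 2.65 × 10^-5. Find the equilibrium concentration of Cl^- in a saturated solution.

3.76 × 10^-2 M

PbCl2(s) ⇌ Pb^2+(aq) + 2 Cl^-(aq)
Ksp = [Pb^2+][Cl^-]^2
Let s = molar solubility. Then [Pb^2+] = s and [Cl^-] = 2s.
Ksp = s(2s)^2 = 4s^3
Solving, s = (2.65 × 10^-5/4)^(1/3) = 1.878 x 10^-2 M
[Cl^-] = 2s = 3.76 × 10^-2 M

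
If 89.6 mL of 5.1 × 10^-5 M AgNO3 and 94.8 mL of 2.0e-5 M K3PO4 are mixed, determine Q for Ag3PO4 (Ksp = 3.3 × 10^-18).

Total volume = 89.6 + 94.8 = 184.4 mL.
[Ag^+] = 5.1 × 10^-5 × (89.6/184.4) = 2.48 x 10^-5 M
[PO4^3-] = 2.0 × 10^-5 × (94.8/184.4) = 1.03 × 10^-5 M
Ag3PO4(s) ⇌ 3 Ag^+(aq) + PO4^3-(aq), so Q = [Ag^+]^3[PO4^3-]
Q = (2.48 × 10^-5)^3(1.03 × 10^-5) = 1.6 × 10^-19
Q < Ksp, so no precipitate of Ag3PO4 forms.

Q = 1.6e-19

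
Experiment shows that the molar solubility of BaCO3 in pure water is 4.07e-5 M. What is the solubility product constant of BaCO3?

Ksp = 1.66e-9

BaCO3(s) ⇌ Ba^2+(aq) + CO3^2-(aq)
If s mol/L of BaCO3 dissolves, [Ba^2+] = s and [CO3^2-] = s.
Ksp = [Ba^2+][CO3^2-]
Ksp = s × s = s^2
Ksp = (4.07 × 10^-5)^2 = 1.66 × 10^-9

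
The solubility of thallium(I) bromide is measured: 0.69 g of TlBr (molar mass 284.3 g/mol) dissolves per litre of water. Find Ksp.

Molar solubility s = (6.9 x 10^-1 g/L) / (284.3 g/mol) = 2.43 x 10^-3 M.
TlBr(s) ⇌ Tl^+(aq) + Br^-(aq)
If s mol/L of TlBr dissolves, [Tl^+] = s and [Br^-] = s.
Ksp = [Tl^+][Br^-]
Ksp = s^2
Ksp = (2.43 x 10^-3)^2 = 5.9 × 10^-6

5.9e-6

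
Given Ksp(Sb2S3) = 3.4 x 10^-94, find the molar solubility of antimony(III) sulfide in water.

7.9 x 10^-20 M

Sb2S3(s) <=> 2 Sb^3+ + 3 S^2-
Ksp = [Sb^3+]^2[S^2-]^3
Let s = molar solubility. Then [Sb^3+] = 2s and [S^2-] = 3s.
Substituting: Ksp = (2s)^2(3s)^3 = 108s^5
s = (3.4 x 10^-94 / 108)^(1/5) = 7.9 × 10^-20 M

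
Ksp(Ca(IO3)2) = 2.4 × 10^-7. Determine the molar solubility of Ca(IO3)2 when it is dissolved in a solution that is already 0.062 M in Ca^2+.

s ≈ 9.8e-4 M

Ca(IO3)2(s) <=> Ca^2+ + 2 IO3^-
Ksp = [Ca^2+][IO3^-]^2
Let s be the molar solubility in this solution. [Ca^2+] = 0.062 + s ≈ 0.062, [IO3^-] = 2s (since the Ca^2+ already present dominates).
Ksp ≈ 0.062 × (2s)^2
s = 9.8 × 10^-4 M
Check: s = 9.8 × 10^-4 ≪ 0.062, so the approximation is valid.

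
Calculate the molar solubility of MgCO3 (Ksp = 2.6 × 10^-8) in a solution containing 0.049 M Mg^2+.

s ≈ 5.3 × 10^-7 M

MgCO3(s) ⇌ Mg^2+(aq) + CO3^2-(aq)
Ksp = [Mg^2+][CO3^2-]
Let s = moles of MgCO3 that dissolve per litre. [Mg^2+] = 0.049 + s ≈ 0.049, [CO3^2-] = s (since the Mg^2+ already present dominates).
Ksp ≈ 0.049 × s
s = 5.3 × 10^-7 M
Check: s = 5.3 x 10^-7 ≪ 0.049, so the approximation is valid.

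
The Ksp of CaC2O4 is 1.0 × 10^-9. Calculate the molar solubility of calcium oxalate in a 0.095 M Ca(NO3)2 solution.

1.1 × 10^-8 M

CaC2O4(s) ⇌ Ca^2+ + C2O4^2-
Ksp = [Ca^2+][C2O4^2-]
Let s = moles of CaC2O4 that dissolve per litre. [Ca^2+] = 0.095 + s ≈ 0.095, [C2O4^2-] = s (Ksp is small, so little additional dissolves).
Ksp ≈ 0.095 × s
s = 1.1 × 10^-8 M
Check: s = 1.1 x 10^-8 ≪ 0.095, so the approximation is valid.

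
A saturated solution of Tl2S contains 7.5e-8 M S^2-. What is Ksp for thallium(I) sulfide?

1.7 x 10^-21

Tl2S(s) <=> 2 Tl^+(aq) + S^2-(aq)
Stoichiometry gives [Tl^+] = (2/1)[S^2-] = 1.50 × 10^-7 M.
Ksp = [Tl^+]^2[S^2-]
Ksp = (1.50 × 10^-7)^2 × 7.5 × 10^-8 = 1.7 × 10^-21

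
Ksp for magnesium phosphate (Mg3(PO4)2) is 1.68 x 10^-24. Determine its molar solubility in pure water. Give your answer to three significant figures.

Mg3(PO4)2(s) <=> 3 Mg^2+(aq) + 2 PO4^3-(aq)
Ksp = [Mg^2+]^3[PO4^3-]^2
If s mol/L of Mg3(PO4)2 dissolves, [Mg^2+] = 3s and [PO4^3-] = 2s.
So Ksp = (3s)^3 × (2s)^2 = 108s^5
s^5 = 1.68 x 10^-24 / 108, so s = 6.89 x 10^-6 M

6.89 x 10^-6 M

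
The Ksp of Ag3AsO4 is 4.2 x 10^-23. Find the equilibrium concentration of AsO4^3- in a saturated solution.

Ag3AsO4(s) <=> 3 Ag^+ + AsO4^3-
Ksp = [Ag^+]^3[AsO4^3-]
Let s = molar solubility. Then [Ag^+] = 3s and [AsO4^3-] = s.
Ksp = (3s)^3s = 27s^4
s = (4.2 x 10^-23 / 27)^(1/4) = 1.12 × 10^-6 M
[AsO4^3-] = s = 1.1 × 10^-6 M

[AsO4^3-] = 1.1 × 10^-6 M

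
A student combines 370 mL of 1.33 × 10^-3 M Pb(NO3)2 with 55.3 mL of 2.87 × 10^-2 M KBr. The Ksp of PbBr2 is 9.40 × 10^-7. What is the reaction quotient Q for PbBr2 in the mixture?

1.61e-8

Total volume = 370 + 55.3 = 425.3 mL.
[Pb^2+] = 1.33 × 10^-3 × (370/425.3) = 1.157 x 10^-3 M
[Br^-] = 2.87 × 10^-2 × (55.3/425.3) = 3.732 × 10^-3 M
PbBr2(s) ⇌ Pb^2+ + 2 Br^-, so Q = [Pb^2+][Br^-]^2
Q = (1.157 × 10^-3)(3.732 × 10^-3)^2 = 1.61 × 10^-8
Q < Ksp, so no precipitate of PbBr2 forms.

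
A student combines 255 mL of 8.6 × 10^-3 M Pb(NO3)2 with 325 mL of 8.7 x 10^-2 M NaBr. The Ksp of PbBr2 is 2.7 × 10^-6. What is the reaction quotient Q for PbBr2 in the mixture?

Total volume = 255 + 325 = 580 mL.
[Pb^2+] = 8.6 × 10^-3 × (255/580) = 3.78 × 10^-3 M
[Br^-] = 8.7 × 10^-2 × (325/580) = 4.88 x 10^-2 M
PbBr2(s) ⇌ Pb^2+ + 2 Br^-, so Q = [Pb^2+][Br^-]^2
Q = (3.78 x 10^-3)(4.88 × 10^-2)^2 = 9.0 × 10^-6
Q > Ksp, so PbBr2 will precipitate.

Q = 9.0e-6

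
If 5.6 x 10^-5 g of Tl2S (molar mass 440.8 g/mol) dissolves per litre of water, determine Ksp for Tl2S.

Molar solubility s = (5.6 × 10^-5 g/L) / (440.8 g/mol) = 1.27 x 10^-7 M.
Tl2S(s) <=> 2 Tl^+(aq) + S^2-(aq)
For each mole of Tl2S that dissolves: [Tl^+] = 2s, [S^2-] = s.
Ksp = [Tl^+]^2[S^2-]
So Ksp = (2s)^2 × s = 4s^3
With s = 1.27 x 10^-7: Ksp = 8.2 × 10^-21

Ksp = 8.2 × 10^-21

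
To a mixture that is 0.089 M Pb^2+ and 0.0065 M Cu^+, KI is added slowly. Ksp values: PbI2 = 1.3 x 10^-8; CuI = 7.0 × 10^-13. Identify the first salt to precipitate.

CuI

Precipitation of each salt starts when its ion product equals its Ksp.
For PbI2: 1.3 x 10^-8 = 0.089 × [I^-]^2  ⇒  [I^-] = 3.8 x 10^-4 M.
For CuI: 7.0 × 10^-13 = 0.0065 × [I^-]  ⇒  [I^-] = 1.1 × 10^-10 M.
The salt with the lower threshold [I^-] precipitates first: CuI.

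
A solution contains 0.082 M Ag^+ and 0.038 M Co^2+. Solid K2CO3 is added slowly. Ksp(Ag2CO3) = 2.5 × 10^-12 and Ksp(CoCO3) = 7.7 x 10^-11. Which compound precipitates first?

Precipitation of each salt starts when its ion product equals its Ksp.
For Ag2CO3: 2.5 × 10^-12 = (0.082)^2 × [CO3^2-]  ⇒  [CO3^2-] = 3.7 × 10^-10 M.
For CoCO3: 7.7 x 10^-11 = 0.038 × [CO3^2-]  ⇒  [CO3^2-] = 2.0 × 10^-9 M.
The salt with the lower threshold [CO3^2-] precipitates first: Ag2CO3.

Ag2CO3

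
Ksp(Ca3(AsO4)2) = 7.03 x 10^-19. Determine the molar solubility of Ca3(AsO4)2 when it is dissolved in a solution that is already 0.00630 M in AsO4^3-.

Ca3(AsO4)2(s) ⇌ 3 Ca^2+(aq) + 2 AsO4^3-(aq)
Ksp = [Ca^2+]^3[AsO4^3-]^2
Let s = moles of Ca3(AsO4)2 that dissolve per litre. [Ca^2+] = 3s, [AsO4^3-] = 0.00630 + 2s ≈ 0.00630 (since the AsO4^3- already present dominates).
Ksp ≈ (3s)^3 × (0.00630)^2
s = 8.69 × 10^-6 M
Check: 2s = 1.7 x 10^-5 ≪ 0.00630, so the approximation is valid.

s ≈ 8.69e-6 M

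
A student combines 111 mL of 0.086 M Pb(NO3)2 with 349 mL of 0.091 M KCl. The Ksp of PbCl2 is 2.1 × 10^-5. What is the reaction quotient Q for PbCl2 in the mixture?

Total volume = 111 + 349 = 460 mL.
[Pb^2+] = 8.6 × 10^-2 × (111/460) = 2.08 x 10^-2 M
[Cl^-] = 9.1 × 10^-2 × (349/460) = 6.90 x 10^-2 M
PbCl2(s) ⇌ Pb^2+ + 2 Cl^-, so Q = [Pb^2+][Cl^-]^2
Q = (2.08 × 10^-2)(6.90 × 10^-2)^2 = 9.9 × 10^-5
Q > Ksp, so PbCl2 will precipitate.

Q ≈ 9.9 × 10^-5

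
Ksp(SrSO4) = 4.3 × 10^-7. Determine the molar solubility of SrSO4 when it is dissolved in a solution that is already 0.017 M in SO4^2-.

SrSO4(s) ⇌ Sr^2+ + SO4^2-
Ksp = [Sr^2+][SO4^2-]
Let s be the molar solubility in this solution. [Sr^2+] = s, [SO4^2-] = 0.017 + s ≈ 0.017 (Ksp is small, so little additional dissolves).
Ksp ≈ s × 0.017
s = 2.5 × 10^-5 M
Check: s = 2.5 × 10^-5 ≪ 0.017, so the approximation is valid.

s = 2.5 x 10^-5 M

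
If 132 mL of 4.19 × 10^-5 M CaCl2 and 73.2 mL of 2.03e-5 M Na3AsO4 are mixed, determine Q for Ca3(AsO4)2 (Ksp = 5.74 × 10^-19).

Q ≈ 1.03 x 10^-24

Total volume = 132 + 73.2 = 205.2 mL.
[Ca^2+] = 4.19 × 10^-5 × (132/205.2) = 2.695 × 10^-5 M
[AsO4^3-] = 2.03 × 10^-5 × (73.2/205.2) = 7.242 × 10^-6 M
Ca3(AsO4)2(s) <=> 3 Ca^2+(aq) + 2 AsO4^3-(aq), so Q = [Ca^2+]^3[AsO4^3-]^2
Q = (2.695 × 10^-5)^3(7.242 x 10^-6)^2 = 1.03 x 10^-24
Q < Ksp, so no precipitate of Ca3(AsO4)2 forms.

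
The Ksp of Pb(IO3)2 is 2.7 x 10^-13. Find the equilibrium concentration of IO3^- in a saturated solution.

Pb(IO3)2(s) ⇌ Pb^2+ + 2 IO3^-
Ksp = [Pb^2+][IO3^-]^2
For each mole of Pb(IO3)2 that dissolves: [Pb^2+] = s, [IO3^-] = 2s.
So Ksp = s × (2s)^2 = 4s^3
Solving, s = (2.7 x 10^-13/4)^(1/3) = 4.07 × 10^-5 M
[IO3^-] = 2s = 8.1 × 10^-5 M

[IO3^-] = 8.1 × 10^-5 M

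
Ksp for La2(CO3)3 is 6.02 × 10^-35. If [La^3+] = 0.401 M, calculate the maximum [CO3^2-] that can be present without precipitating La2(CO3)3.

La2(CO3)3(s) <=> 2 La^3+(aq) + 3 CO3^2-(aq)
Ksp = [La^3+]^2[CO3^2-]^3
Precipitation begins when Q = Ksp. With [La^3+] = 0.401 M:
6.02 × 10^-35 = (0.401)^2 × [CO3^2-]^3
[CO3^2-] = (6.02 × 10^-35 / 1.608 × 10^-1)^(1/3) = 7.21 × 10^-12 M

[CO3^2-] ≈ 7.21e-12 M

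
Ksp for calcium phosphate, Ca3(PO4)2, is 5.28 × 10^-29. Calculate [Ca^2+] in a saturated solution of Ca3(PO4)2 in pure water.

[Ca^2+] ≈ 2.60 x 10^-6 M

Ca3(PO4)2(s) ⇌ 3 Ca^2+ + 2 PO4^3-
Ksp = [Ca^2+]^3[PO4^3-]^2
If s mol/L of Ca3(PO4)2 dissolves, [Ca^2+] = 3s and [PO4^3-] = 2s.
Substituting: Ksp = (3s)^3(2s)^2 = 108s^5
Solving, s = (5.28 × 10^-29/108)^(1/5) = 8.666 × 10^-7 M
[Ca^2+] = 3s = 2.60 × 10^-6 M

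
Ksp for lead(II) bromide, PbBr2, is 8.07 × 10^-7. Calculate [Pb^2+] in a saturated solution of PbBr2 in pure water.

[Pb^2+] ≈ 5.87 x 10^-3 M

PbBr2(s) <=> Pb^2+(aq) + 2 Br^-(aq)
Ksp = [Pb^2+][Br^-]^2
With molar solubility s: [Pb^2+] = s, [Br^-] = 2s.
Ksp = s(2s)^2 = 4s^3
Solving, s = (8.07 × 10^-7/4)^(1/3) = 5.865 x 10^-3 M
[Pb^2+] = s = 5.87 × 10^-3 M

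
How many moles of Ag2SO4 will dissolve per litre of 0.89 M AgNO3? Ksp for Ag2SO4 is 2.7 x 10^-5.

Ag2SO4(s) ⇌ 2 Ag^+ + SO4^2-
Ksp = [Ag^+]^2[SO4^2-]
Let s be the molar solubility in this solution. [Ag^+] = 0.89 + 2s ≈ 0.89, [SO4^2-] = s (since Ag^+ from AgNO3 dominates).
Ksp ≈ (0.89)^2 × s
s = 3.4 × 10^-5 M
Check: 2s = 6.8 x 10^-5 ≪ 0.89, so the approximation is valid.

3.4 × 10^-5 M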